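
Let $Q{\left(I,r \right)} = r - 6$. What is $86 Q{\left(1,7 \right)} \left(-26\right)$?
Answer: $-2236$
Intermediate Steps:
$Q{\left(I,r \right)} = -6 + r$ ($Q{\left(I,r \right)} = r - 6 = -6 + r$)
$86 Q{\left(1,7 \right)} \left(-26\right) = 86 \left(-6 + 7\right) \left(-26\right) = 86 \cdot 1 \left(-26\right) = 86 \left(-26\right) = -2236$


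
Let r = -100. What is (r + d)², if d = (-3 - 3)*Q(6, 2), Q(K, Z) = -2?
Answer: 7744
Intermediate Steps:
d = 12 (d = (-3 - 3)*(-2) = -6*(-2) = 12)
(r + d)² = (-100 + 12)² = (-88)² = 7744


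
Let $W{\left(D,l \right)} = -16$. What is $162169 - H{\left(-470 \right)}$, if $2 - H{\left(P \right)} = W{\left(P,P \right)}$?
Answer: $162151$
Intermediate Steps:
$H{\left(P \right)} = 18$ ($H{\left(P \right)} = 2 - -16 = 2 + 16 = 18$)
$162169 - H{\left(-470 \right)} = 162169 - 18 = 162151$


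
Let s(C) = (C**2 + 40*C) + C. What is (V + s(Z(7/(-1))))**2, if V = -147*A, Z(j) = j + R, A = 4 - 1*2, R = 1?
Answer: 254016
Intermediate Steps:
A = 2 (A = 4 - 2 = 2)
Z(j) = 1 + j (Z(j) = j + 1 = 1 + j)
s(C) = C**2 + 41*C
V = -294 (V = -147*2 = -294)
(V + s(Z(7/(-1))))**2 = (-294 + (1 + 7/(-1))*(41 + (1 + 7/(-1))))**2 = (-294 + (1 + 7*(-1))*(41 + (1 + 7*(-1))))**2 = (-294 + (1 - 7)*(41 + (1 - 7)))**2 = (-294 - 6*(41 - 6))**2 = (-294 - 6*35)**2 = (-294 - 210)**2 = (-504)**2 = 254016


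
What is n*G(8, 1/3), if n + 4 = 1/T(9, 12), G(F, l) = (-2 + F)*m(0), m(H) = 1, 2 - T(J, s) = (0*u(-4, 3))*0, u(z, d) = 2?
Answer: -21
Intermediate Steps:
T(J, s) = 2 (T(J, s) = 2 - 0*2*0 = 2 - 0*0 = 2 - 1*0 = 2 + 0 = 2)
G(F, l) = -2 + F (G(F, l) = (-2 + F)*1 = -2 + F)
n = -7/2 (n = -4 + 1/2 = -4 + ½ = -7/2 ≈ -3.5000)
n*G(8, 1/3) = -7*(-2 + 8)/2 = -7/2*6 = -21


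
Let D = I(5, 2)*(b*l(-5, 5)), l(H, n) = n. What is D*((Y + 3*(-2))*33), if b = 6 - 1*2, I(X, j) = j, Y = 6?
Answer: 0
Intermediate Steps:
b = 4 (b = 6 - 2 = 4)
D = 40 (D = 2*(4*5) = 2*20 = 40)
D*((Y + 3*(-2))*33) = 40*((6 + 3*(-2))*33) = 40*((6 - 6)*33) = 40*(0*33) = 40*0 = 0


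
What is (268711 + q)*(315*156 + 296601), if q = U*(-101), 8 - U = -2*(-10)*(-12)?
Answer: 84244289283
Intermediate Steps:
U = 248 (U = 8 - (-2*(-10))*(-12) = 8 - 20*(-12) = 8 - 1*(-240) = 8 + 240 = 248)
q = -25048 (q = 248*(-101) = -25048)
(268711 + q)*(315*156 + 296601) = (268711 - 25048)*(315*156 + 296601) = 243663*(49140 + 296601) = 243663*345741 = 84244289283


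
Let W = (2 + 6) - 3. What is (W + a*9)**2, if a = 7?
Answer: 4624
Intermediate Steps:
W = 5 (W = 8 - 3 = 5)
(W + a*9)**2 = (5 + 7*9)**2 = (5 + 63)**2 = 68**2 = 4624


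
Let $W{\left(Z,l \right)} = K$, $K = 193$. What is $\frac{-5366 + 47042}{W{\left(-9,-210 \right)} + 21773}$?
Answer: $\frac{6946}{3661} \approx 1.8973$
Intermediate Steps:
$W{\left(Z,l \right)} = 193$
$\frac{-5366 + 47042}{W{\left(-9,-210 \right)} + 21773} = \frac{-5366 + 47042}{193 + 21773} = \frac{41676}{21966} = 41676 \cdot \frac{1}{21966} = \frac{6946}{3661}$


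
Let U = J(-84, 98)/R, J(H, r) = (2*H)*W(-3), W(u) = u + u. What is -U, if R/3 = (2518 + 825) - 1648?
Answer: -112/565 ≈ -0.19823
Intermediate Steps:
W(u) = 2*u
R = 5085 (R = 3*((2518 + 825) - 1648) = 3*(3343 - 1648) = 3*1695 = 5085)
J(H, r) = -12*H (J(H, r) = (2*H)*(2*(-3)) = (2*H)*(-6) = -12*H)
U = 112/565 (U = -12*(-84)/5085 = 1008*(1/5085) = 112/565 ≈ 0.19823)
-U = -1*112/565 = -112/565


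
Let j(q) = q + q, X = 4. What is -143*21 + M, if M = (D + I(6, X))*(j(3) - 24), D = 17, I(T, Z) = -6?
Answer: -3201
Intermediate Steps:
j(q) = 2*q
M = -198 (M = (17 - 6)*(2*3 - 24) = 11*(6 - 24) = 11*(-18) = -198)
-143*21 + M = -143*21 - 198 = -3003 - 198 = -3201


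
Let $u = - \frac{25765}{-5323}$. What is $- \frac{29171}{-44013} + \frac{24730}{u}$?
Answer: $\frac{1158905128417}{226798989} \approx 5109.8$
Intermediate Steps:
$u = \frac{25765}{5323}$ ($u = \left(-25765\right) \left(- \frac{1}{5323}\right) = \frac{25765}{5323} \approx 4.8403$)
$- \frac{29171}{-44013} + \frac{24730}{u} = - \frac{29171}{-44013} + \frac{24730}{\frac{25765}{5323}} = \left(-29171\right) \left(- \frac{1}{44013}\right) + 24730 \cdot \frac{5323}{25765} = \frac{29171}{44013} + \frac{26327558}{5153} = \frac{1158905128417}{226798989}$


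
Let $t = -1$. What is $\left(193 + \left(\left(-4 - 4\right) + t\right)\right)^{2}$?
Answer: $33856$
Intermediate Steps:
$\left(193 + \left(\left(-4 - 4\right) + t\right)\right)^{2} = \left(193 - 9\right)^{2} = 184^{2} = 33856$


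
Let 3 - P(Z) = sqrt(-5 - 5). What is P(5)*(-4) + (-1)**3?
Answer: -13 + 4*I*sqrt(10) ≈ -13.0 + 12.649*I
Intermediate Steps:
P(Z) = 3 - I*sqrt(10) (P(Z) = 3 - sqrt(-5 - 5) = 3 - sqrt(-10) = 3 - I*sqrt(10))
P(5)*(-4) + (-1)**3 = (3 - I*sqrt(10))*(-4) + (-1)**3 = (-12 + 4*I*sqrt(10)) - 1 = -13 + 4*I*sqrt(10)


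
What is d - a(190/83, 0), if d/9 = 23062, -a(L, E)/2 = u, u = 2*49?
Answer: 207754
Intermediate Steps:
u = 98
a(L, E) = -196 (a(L, E) = -2*98 = -196)
d = 207558 (d = 9*23062 = 207558)
d - a(190/83, 0) = 207558 - 1*(-196) = 207558 + 196 = 207754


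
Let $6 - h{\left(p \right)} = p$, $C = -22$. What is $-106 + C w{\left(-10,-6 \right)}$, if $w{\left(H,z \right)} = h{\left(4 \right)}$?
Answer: $-150$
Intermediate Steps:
$h{\left(p \right)} = 6 - p$
$w{\left(H,z \right)} = 2$ ($w{\left(H,z \right)} = 6 - 4 = 2$)
$-106 + C w{\left(-10,-6 \right)} = -106 - 44 = -150$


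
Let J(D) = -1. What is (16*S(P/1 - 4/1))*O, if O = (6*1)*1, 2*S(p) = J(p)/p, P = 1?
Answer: 16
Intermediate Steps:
S(p) = -1/(2*p) (S(p) = (-1/p)/2 = -1/(2*p))
O = 6 (O = 6*1 = 6)
(16*S(P/1 - 4/1))*O = (16*(-1/(2*(1/1 - 4/1))))*6 = (16*(-1/(2*(1*1 - 4*1))))*6 = (16*(-1/(2*(1 - 4))))*6 = (16*(-½/(-3)))*6 = (16*(-½*(-⅓)))*6 = (16*(⅙))*6 = (8/3)*6 = 16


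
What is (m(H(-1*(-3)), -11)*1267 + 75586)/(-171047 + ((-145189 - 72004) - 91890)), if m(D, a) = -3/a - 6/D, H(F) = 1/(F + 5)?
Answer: -23753/754490 ≈ -0.031482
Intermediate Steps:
H(F) = 1/(5 + F)
m(D, a) = -6/D - 3/a
(m(H(-1*(-3)), -11)*1267 + 75586)/(-171047 + ((-145189 - 72004) - 91890)) = ((-6/(1/(5 - 1*(-3))) - 3/(-11))*1267 + 75586)/(-171047 + ((-145189 - 72004) - 91890)) = ((-6/(1/(5 + 3)) - 3*(-1/11))*1267 + 75586)/(-171047 + (-217193 - 91890)) = ((-6/(1/8) + 3/11)*1267 + 75586)/(-171047 - 309083) = ((-6/⅛ + 3/11)*1267 + 75586)/(-480130) = ((-6*8 + 3/11)*1267 + 75586)*(-1/480130) = ((-48 + 3/11)*1267 + 75586)*(-1/480130) = (-525/11*1267 + 75586)*(-1/480130) = (-665175/11 + 75586)*(-1/480130) = (166271/11)*(-1/480130) = -23753/754490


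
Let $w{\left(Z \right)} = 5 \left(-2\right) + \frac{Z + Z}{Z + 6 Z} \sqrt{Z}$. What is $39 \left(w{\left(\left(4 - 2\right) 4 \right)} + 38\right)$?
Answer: $1092 + \frac{156 \sqrt{2}}{7} \approx 1123.5$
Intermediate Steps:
$w{\left(Z \right)} = -10 + \frac{2 \sqrt{Z}}{7}$ ($w{\left(Z \right)} = -10 + \frac{2 Z}{7 Z} \sqrt{Z} = -10 + 2 Z \frac{1}{7 Z} \sqrt{Z} = -10 + \frac{2 \sqrt{Z}}{7}$)
$39 \left(w{\left(\left(4 - 2\right) 4 \right)} + 38\right) = 39 \left(\left(-10 + \frac{2 \sqrt{\left(4 - 2\right) 4}}{7}\right) + 38\right) = 39 \left(\left(-10 + \frac{2 \sqrt{2 \cdot 4}}{7}\right) + 38\right) = 39 \left(\left(-10 + \frac{2 \sqrt{8}}{7}\right) + 38\right) = 39 \left(\left(-10 + \frac{2 \cdot 2 \sqrt{2}}{7}\right) + 38\right) = 39 \left(\left(-10 + \frac{4 \sqrt{2}}{7}\right) + 38\right) = 39 \left(28 + \frac{4 \sqrt{2}}{7}\right) = 1092 + \frac{156 \sqrt{2}}{7}$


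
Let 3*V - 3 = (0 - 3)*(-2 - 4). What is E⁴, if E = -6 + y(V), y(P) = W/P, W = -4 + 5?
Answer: 2825761/2401 ≈ 1176.9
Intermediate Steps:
W = 1
V = 7 (V = 1 + ((0 - 3)*(-2 - 4))/3 = 1 + (-3*(-6))/3 = 1 + (⅓)*18 = 1 + 6 = 7)
y(P) = 1/P
E = -41/7 (E = -6 + 1/7 = -6 + ⅐ = -41/7 ≈ -5.8571)
E⁴ = (-41/7)⁴ = 2825761/2401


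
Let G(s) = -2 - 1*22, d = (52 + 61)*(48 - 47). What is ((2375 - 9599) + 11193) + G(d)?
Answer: 3945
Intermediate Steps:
d = 113 (d = 113*1 = 113)
G(s) = -24 (G(s) = -2 - 22 = -24)
((2375 - 9599) + 11193) + G(d) = ((2375 - 9599) + 11193) - 24 = (-7224 + 11193) - 24 = 3969 - 24 = 3945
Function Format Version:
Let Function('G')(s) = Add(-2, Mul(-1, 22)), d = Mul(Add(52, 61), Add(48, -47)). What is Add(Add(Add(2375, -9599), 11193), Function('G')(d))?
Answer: 3945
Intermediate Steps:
d = 113 (d = Mul(113, 1) = 113)
Function('G')(s) = -24 (Function('G')(s) = Add(-2, -22) = -24)
Add(Add(Add(2375, -9599), 11193), Function('G')(d)) = Add(Add(Add(2375, -9599), 11193), -24) = Add(Add(-7224, 11193), -24) = Add(3969, -24) = 3945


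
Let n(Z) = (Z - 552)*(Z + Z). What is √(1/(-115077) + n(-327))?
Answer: √7612787135125437/115077 ≈ 758.20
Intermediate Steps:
n(Z) = 2*Z*(-552 + Z) (n(Z) = (-552 + Z)*(2*Z) = 2*Z*(-552 + Z))
√(1/(-115077) + n(-327)) = √(1/(-115077) + 2*(-327)*(-552 - 327)) = √(-1/115077 + 2*(-327)*(-879)) = √(-1/115077 + 574866) = √(66153854681/115077) = √7612787135125437/115077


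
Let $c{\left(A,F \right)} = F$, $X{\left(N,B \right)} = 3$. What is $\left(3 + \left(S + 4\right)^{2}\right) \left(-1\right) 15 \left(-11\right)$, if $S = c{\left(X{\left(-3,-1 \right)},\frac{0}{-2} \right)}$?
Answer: $3135$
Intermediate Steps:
$S = 0$ ($S = \frac{0}{-2} = 0 \left(- \frac{1}{2}\right) = 0$)
$\left(3 + \left(S + 4\right)^{2}\right) \left(-1\right) 15 \left(-11\right) = \left(3 + \left(0 + 4\right)^{2}\right) \left(-1\right) 15 \left(-11\right) = \left(3 + 4^{2}\right) \left(-1\right) 15 \left(-11\right) = \left(3 + 16\right) \left(-1\right) 15 \left(-11\right) = 19 \left(-1\right) 15 \left(-11\right) = \left(-19\right) 15 \left(-11\right) = \left(-285\right) \left(-11\right) = 3135$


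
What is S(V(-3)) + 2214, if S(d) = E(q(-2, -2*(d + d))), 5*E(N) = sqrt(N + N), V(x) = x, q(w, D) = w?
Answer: 2214 + 2*I/5 ≈ 2214.0 + 0.4*I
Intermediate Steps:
E(N) = sqrt(2)*sqrt(N)/5 (E(N) = sqrt(N + N)/5 = sqrt(2*N)/5 = (sqrt(2)*sqrt(N))/5 = sqrt(2)*sqrt(N)/5)
S(d) = 2*I/5 (S(d) = sqrt(2)*sqrt(-2)/5 = sqrt(2)*(I*sqrt(2))/5 = 2*I/5)
S(V(-3)) + 2214 = 2*I/5 + 2214 = 2214 + 2*I/5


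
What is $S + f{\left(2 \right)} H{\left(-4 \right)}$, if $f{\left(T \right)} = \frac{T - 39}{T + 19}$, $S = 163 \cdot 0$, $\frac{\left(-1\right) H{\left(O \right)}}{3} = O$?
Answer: $- \frac{148}{7} \approx -21.143$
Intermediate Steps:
$H{\left(O \right)} = - 3 O$
$S = 0$
$f{\left(T \right)} = \frac{-39 + T}{19 + T}$
$S + f{\left(2 \right)} H{\left(-4 \right)} = 0 + \frac{-39 + 2}{19 + 2} \left(\left(-3\right) \left(-4\right)\right) = 0 + \frac{1}{21} \left(-37\right) 12 = 0 - \frac{148}{7} = - \frac{148}{7}$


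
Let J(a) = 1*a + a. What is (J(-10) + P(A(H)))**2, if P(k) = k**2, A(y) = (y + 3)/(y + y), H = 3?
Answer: 361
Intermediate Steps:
J(a) = 2*a (J(a) = a + a = 2*a)
A(y) = (3 + y)/(2*y) (A(y) = (3 + y)/((2*y)) = (3 + y)*(1/(2*y)) = (3 + y)/(2*y))
(J(-10) + P(A(H)))**2 = (2*(-10) + ((1/2)*(3 + 3)/3)**2)**2 = (-20 + ((1/2)*(1/3)*6)**2)**2 = (-20 + 1**2)**2 = (-20 + 1)**2 = (-19)**2 = 361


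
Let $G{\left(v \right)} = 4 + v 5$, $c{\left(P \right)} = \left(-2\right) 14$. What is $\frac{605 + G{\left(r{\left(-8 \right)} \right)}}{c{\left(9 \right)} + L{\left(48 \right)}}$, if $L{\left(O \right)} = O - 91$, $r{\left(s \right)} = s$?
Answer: $- \frac{569}{71} \approx -8.0141$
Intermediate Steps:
$L{\left(O \right)} = -91 + O$
$c{\left(P \right)} = -28$
$G{\left(v \right)} = 4 + 5 v$
$\frac{605 + G{\left(r{\left(-8 \right)} \right)}}{c{\left(9 \right)} + L{\left(48 \right)}} = \frac{605 + \left(4 + 5 \left(-8\right)\right)}{-28 + \left(-91 + 48\right)} = \frac{605 + \left(4 - 40\right)}{-28 - 43} = \frac{605 - 36}{-71} = 569 \left(- \frac{1}{71}\right) = - \frac{569}{71}$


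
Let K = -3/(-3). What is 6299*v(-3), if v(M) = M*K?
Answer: -18897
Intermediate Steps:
K = 1 (K = -3*(-⅓) = 1)
v(M) = M (v(M) = M*1 = M)
6299*v(-3) = 6299*(-3) = -18897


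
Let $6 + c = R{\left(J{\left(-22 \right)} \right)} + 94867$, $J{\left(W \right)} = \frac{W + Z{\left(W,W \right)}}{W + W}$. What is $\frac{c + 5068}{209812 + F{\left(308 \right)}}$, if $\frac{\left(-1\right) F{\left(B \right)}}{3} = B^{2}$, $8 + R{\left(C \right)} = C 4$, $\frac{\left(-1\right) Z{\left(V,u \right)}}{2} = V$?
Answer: $- \frac{99919}{74780} \approx -1.3362$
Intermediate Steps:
$Z{\left(V,u \right)} = - 2 V$
$J{\left(W \right)} = - \frac{1}{2}$ ($J{\left(W \right)} = \frac{W - 2 W}{W + W} = \frac{\left(-1\right) W}{2 W} = - W \frac{1}{2 W} = - \frac{1}{2}$)
$R{\left(C \right)} = -8 + 4 C$ ($R{\left(C \right)} = -8 + C 4 = -8 + 4 C$)
$F{\left(B \right)} = - 3 B^{2}$
$c = 94851$ ($c = -6 + \left(\left(-8 + 4 \left(- \frac{1}{2}\right)\right) + 94867\right) = -6 + \left(\left(-8 - 2\right) + 94867\right) = -6 + \left(-10 + 94867\right) = -6 + 94857 = 94851$)
$\frac{c + 5068}{209812 + F{\left(308 \right)}} = \frac{94851 + 5068}{209812 - 3 \cdot 308^{2}} = \frac{99919}{209812 - 284592} = \frac{99919}{-74780} = 99919 \left(- \frac{1}{74780}\right) = - \frac{99919}{74780}$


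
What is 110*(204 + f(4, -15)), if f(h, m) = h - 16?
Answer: 21120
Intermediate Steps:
f(h, m) = -16 + h
110*(204 + f(4, -15)) = 110*(204 + (-16 + 4)) = 110*(204 - 12) = 110*192 = 21120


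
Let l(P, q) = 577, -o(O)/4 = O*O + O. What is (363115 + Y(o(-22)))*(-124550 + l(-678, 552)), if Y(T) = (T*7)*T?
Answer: -3008681273239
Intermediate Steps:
o(O) = -4*O - 4*O² (o(O) = -4*(O*O + O) = -4*(O² + O) = -4*(O + O²) = -4*O - 4*O²)
Y(T) = 7*T² (Y(T) = (7*T)*T = 7*T²)
(363115 + Y(o(-22)))*(-124550 + l(-678, 552)) = (363115 + 7*(-4*(-22)*(1 - 22))²)*(-124550 + 577) = (363115 + 7*(-4*(-22)*(-21))²)*(-123973) = (363115 + 7*(-1848)²)*(-123973) = (363115 + 7*3415104)*(-123973) = (363115 + 23905728)*(-123973) = 24268843*(-123973) = -3008681273239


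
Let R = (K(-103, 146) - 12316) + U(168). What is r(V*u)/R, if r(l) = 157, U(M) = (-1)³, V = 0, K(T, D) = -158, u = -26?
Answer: -157/12475 ≈ -0.012585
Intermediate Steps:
U(M) = -1
R = -12475 (R = (-158 - 12316) - 1 = -12474 - 1 = -12475)
r(V*u)/R = 157/(-12475) = 157*(-1/12475) = -157/12475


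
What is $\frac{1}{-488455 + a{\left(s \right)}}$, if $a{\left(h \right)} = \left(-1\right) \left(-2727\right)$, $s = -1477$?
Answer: $- \frac{1}{485728} \approx -2.0588 \cdot 10^{-6}$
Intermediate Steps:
$a{\left(h \right)} = 2727$
$\frac{1}{-488455 + a{\left(s \right)}} = \frac{1}{-488455 + 2727} = \frac{1}{-485728} = - \frac{1}{485728}$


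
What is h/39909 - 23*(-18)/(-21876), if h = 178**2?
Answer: 112766143/145508214 ≈ 0.77498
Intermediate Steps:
h = 31684
h/39909 - 23*(-18)/(-21876) = 31684/39909 - 23*(-18)/(-21876) = 31684*(1/39909) + 414*(-1/21876) = 31684/39909 - 69/3646 = 112766143/145508214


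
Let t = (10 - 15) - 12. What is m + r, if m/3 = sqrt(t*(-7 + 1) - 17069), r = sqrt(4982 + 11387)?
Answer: sqrt(16369) + 57*I*sqrt(47) ≈ 127.94 + 390.77*I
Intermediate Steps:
t = -17 (t = -5 - 12 = -17)
r = sqrt(16369) ≈ 127.94
m = 57*I*sqrt(47) (m = 3*sqrt(-17*(-7 + 1) - 17069) = 3*sqrt(-17*(-6) - 17069) = 3*sqrt(102 - 17069) = 3*sqrt(-16967) = 3*(19*I*sqrt(47)) = 57*I*sqrt(47) ≈ 390.77*I)
m + r = 57*I*sqrt(47) + sqrt(16369) = sqrt(16369) + 57*I*sqrt(47)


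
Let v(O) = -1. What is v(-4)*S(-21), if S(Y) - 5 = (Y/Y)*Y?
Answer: 16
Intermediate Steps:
S(Y) = 5 + Y (S(Y) = 5 + (Y/Y)*Y = 5 + 1*Y = 5 + Y)
v(-4)*S(-21) = -(5 - 21) = -1*(-16) = 16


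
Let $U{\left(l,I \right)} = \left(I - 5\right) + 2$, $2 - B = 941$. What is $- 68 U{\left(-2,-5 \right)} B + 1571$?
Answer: $-509245$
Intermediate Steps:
$B = -939$ ($B = 2 - 941 = -939$)
$U{\left(l,I \right)} = -3 + I$ ($U{\left(l,I \right)} = \left(-5 + I\right) + 2 = -3 + I$)
$- 68 U{\left(-2,-5 \right)} B + 1571 = - 68 \left(-3 - 5\right) \left(-939\right) + 1571 = \left(-68\right) \left(-8\right) \left(-939\right) + 1571 = 544 \left(-939\right) + 1571 = -510816 + 1571 = -509245$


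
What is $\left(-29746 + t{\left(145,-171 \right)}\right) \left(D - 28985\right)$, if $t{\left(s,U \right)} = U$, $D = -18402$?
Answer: $1417676879$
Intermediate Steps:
$\left(-29746 + t{\left(145,-171 \right)}\right) \left(D - 28985\right) = \left(-29746 - 171\right) \left(-18402 - 28985\right) = \left(-29917\right) \left(-47387\right) = 1417676879$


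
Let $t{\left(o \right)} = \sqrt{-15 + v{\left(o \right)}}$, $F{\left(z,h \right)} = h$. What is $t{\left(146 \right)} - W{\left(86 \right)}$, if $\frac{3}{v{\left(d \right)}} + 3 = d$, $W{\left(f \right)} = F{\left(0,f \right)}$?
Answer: $-86 + \frac{3 i \sqrt{34034}}{143} \approx -86.0 + 3.8703 i$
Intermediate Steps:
$W{\left(f \right)} = f$
$v{\left(d \right)} = \frac{3}{-3 + d}$
$t{\left(o \right)} = \sqrt{-15 + \frac{3}{-3 + o}}$
$t{\left(146 \right)} - W{\left(86 \right)} = \sqrt{-15 + \frac{3}{-3 + 146}} - 86 = \sqrt{-15 + \frac{3}{143}} - 86 = \sqrt{- \frac{2142}{143}} - 86 = \frac{3 i \sqrt{34034}}{143} - 86 = -86 + \frac{3 i \sqrt{34034}}{143}$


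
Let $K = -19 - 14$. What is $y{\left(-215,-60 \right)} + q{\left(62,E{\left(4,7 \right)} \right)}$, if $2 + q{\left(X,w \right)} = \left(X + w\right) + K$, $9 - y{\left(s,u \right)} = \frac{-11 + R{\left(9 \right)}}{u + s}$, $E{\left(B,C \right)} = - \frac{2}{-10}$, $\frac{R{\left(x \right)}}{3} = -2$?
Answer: $\frac{9938}{275} \approx 36.138$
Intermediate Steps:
$R{\left(x \right)} = -6$ ($R{\left(x \right)} = 3 \left(-2\right) = -6$)
$E{\left(B,C \right)} = \frac{1}{5}$ ($E{\left(B,C \right)} = \left(-2\right) \left(- \frac{1}{10}\right) = \frac{1}{5}$)
$K = -33$
$y{\left(s,u \right)} = 9 + \frac{17}{s + u}$ ($y{\left(s,u \right)} = 9 - \frac{-11 - 6}{u + s} = 9 - - \frac{17}{s + u} = 9 + \frac{17}{s + u}$)
$q{\left(X,w \right)} = -35 + X + w$ ($q{\left(X,w \right)} = -2 - \left(33 - X - w\right) = -2 + \left(-33 + X + w\right) = -35 + X + w$)
$y{\left(-215,-60 \right)} + q{\left(62,E{\left(4,7 \right)} \right)} = \frac{17 + 9 \left(-215\right) + 9 \left(-60\right)}{-215 - 60} + \left(-35 + 62 + \frac{1}{5}\right) = \frac{17 - 1935 - 540}{-275} + \frac{136}{5} = \left(- \frac{1}{275}\right) \left(-2458\right) + \frac{136}{5} = \frac{2458}{275} + \frac{136}{5} = \frac{9938}{275}$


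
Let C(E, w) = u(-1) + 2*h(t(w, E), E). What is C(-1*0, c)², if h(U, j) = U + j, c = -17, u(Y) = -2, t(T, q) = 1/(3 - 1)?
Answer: 1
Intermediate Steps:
t(T, q) = ½ (t(T, q) = 1/2 = ½)
C(E, w) = -1 + 2*E (C(E, w) = -2 + 2*(½ + E) = -2 + (1 + 2*E) = -1 + 2*E)
C(-1*0, c)² = (-1 + 2*(-1*0))² = (-1 + 2*0)² = (-1 + 0)² = (-1)² = 1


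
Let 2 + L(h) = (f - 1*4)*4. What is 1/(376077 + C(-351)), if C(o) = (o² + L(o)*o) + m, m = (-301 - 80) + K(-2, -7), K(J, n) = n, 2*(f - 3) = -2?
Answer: 1/502400 ≈ 1.9904e-6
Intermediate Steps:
f = 2 (f = 3 + (½)*(-2) = 3 - 1 = 2)
L(h) = -10 (L(h) = -2 + (2 - 1*4)*4 = -2 + (2 - 4)*4 = -2 - 2*4 = -2 - 8 = -10)
m = -388 (m = (-301 - 80) - 7 = -381 - 7 = -388)
C(o) = -388 + o² - 10*o (C(o) = (o² - 10*o) - 388 = -388 + o² - 10*o)
1/(376077 + C(-351)) = 1/(376077 + (-388 + (-351)² - 10*(-351))) = 1/(376077 + (-388 + 123201 + 3510)) = 1/(376077 + 126323) = 1/502400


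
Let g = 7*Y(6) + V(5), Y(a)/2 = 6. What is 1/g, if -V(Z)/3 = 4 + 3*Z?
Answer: 1/27 ≈ 0.037037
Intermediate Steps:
Y(a) = 12 (Y(a) = 2*6 = 12)
V(Z) = -12 - 9*Z (V(Z) = -3*(4 + 3*Z) = -12 - 9*Z)
g = 27 (g = 7*12 + (-12 - 9*5) = 84 + (-12 - 45) = 84 - 57 = 27)
1/g = 1/27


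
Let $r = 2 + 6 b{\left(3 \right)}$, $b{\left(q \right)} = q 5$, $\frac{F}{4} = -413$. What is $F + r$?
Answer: $-1560$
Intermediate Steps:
$F = -1652$ ($F = 4 \left(-413\right) = -1652$)
$b{\left(q \right)} = 5 q$
$r = 92$ ($r = 2 + 6 \cdot 5 \cdot 3 = 2 + 6 \cdot 15 = 2 + 90 = 92$)
$F + r = -1652 + 92 = -1560$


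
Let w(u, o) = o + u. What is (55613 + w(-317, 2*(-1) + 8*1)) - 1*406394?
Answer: -351092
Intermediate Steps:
(55613 + w(-317, 2*(-1) + 8*1)) - 1*406394 = (55613 + ((2*(-1) + 8*1) - 317)) - 1*406394 = (55613 + ((-2 + 8) - 317)) - 406394 = (55613 + (6 - 317)) - 406394 = (55613 - 311) - 406394 = 55302 - 406394 = -351092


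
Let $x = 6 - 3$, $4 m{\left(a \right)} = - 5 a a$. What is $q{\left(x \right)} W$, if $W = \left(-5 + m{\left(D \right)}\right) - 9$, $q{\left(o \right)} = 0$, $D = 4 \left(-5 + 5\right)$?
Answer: $0$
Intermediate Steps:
$D = 0$ ($D = 4 \cdot 0 = 0$)
$m{\left(a \right)} = - \frac{5 a^{2}}{4}$ ($m{\left(a \right)} = \frac{\left(-5\right) a a}{4} = \frac{\left(-5\right) a^{2}}{4} = - \frac{5 a^{2}}{4}$)
$x = 3$ ($x = 6 - 3 = 3$)
$W = -14$ ($W = \left(-5 - \frac{5 \cdot 0^{2}}{4}\right) - 9 = \left(-5 - 0\right) - 9 = \left(-5 + 0\right) - 9 = -5 - 9 = -14$)
$q{\left(x \right)} W = 0 \left(-14\right) = 0$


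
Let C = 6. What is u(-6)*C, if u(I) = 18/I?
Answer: -18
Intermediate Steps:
u(-6)*C = (18/(-6))*6 = (18*(-⅙))*6 = -3*6 = -18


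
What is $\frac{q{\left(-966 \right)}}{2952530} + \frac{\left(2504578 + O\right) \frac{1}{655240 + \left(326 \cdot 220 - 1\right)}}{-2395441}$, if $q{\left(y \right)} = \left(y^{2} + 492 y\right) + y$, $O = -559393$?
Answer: $\frac{56833250145543828}{367249894440547505} \approx 0.15475$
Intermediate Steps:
$q{\left(y \right)} = y^{2} + 493 y$
$\frac{q{\left(-966 \right)}}{2952530} + \frac{\left(2504578 + O\right) \frac{1}{655240 + \left(326 \cdot 220 - 1\right)}}{-2395441} = \frac{\left(-966\right) \left(493 - 966\right)}{2952530} + \frac{\left(2504578 - 559393\right) \frac{1}{655240 + \left(326 \cdot 220 - 1\right)}}{-2395441} = \left(-966\right) \left(-473\right) \frac{1}{2952530} + \frac{1945185}{655240 + \left(71720 - 1\right)} \left(- \frac{1}{2395441}\right) = 456918 \cdot \frac{1}{2952530} + \frac{1945185}{655240 + 71719} \left(- \frac{1}{2395441}\right) = \frac{32637}{210895} + \frac{1945185}{726959} \left(- \frac{1}{2395441}\right) = \frac{32637}{210895} - \frac{1945185}{1741387393919} = \frac{56833250145543828}{367249894440547505}$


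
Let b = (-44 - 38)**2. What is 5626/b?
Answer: 2813/3362 ≈ 0.83670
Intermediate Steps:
b = 6724 (b = (-82)**2 = 6724)
5626/b = 5626/6724 = 5626*(1/6724) = 2813/3362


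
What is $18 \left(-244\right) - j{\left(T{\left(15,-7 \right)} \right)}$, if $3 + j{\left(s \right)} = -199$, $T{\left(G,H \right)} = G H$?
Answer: $-4190$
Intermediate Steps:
$j{\left(s \right)} = -202$ ($j{\left(s \right)} = -3 - 199 = -202$)
$18 \left(-244\right) - j{\left(T{\left(15,-7 \right)} \right)} = 18 \left(-244\right) - -202 = -4392 + 202 = -4190$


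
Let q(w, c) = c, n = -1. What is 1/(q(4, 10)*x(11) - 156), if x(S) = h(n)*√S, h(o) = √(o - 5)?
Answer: -13/2578 - 5*I*√66/15468 ≈ -0.0050427 - 0.0026261*I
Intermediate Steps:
h(o) = √(-5 + o)
x(S) = I*√6*√S (x(S) = √(-5 - 1)*√S = √(-6)*√S = (I*√6)*√S = I*√6*√S)
1/(q(4, 10)*x(11) - 156) = 1/(10*(I*√6*√11) - 156) = 1/(10*(I*√66) - 156) = 1/(10*I*√66 - 156) = 1/(-156 + 10*I*√66)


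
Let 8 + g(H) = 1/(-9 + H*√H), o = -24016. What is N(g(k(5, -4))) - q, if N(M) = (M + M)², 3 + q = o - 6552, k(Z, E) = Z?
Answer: 7457069/242 - 1715*√5/242 ≈ 30799.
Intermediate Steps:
q = -30571 (q = -3 + (-24016 - 6552) = -3 - 30568 = -30571)
g(H) = -8 + 1/(-9 + H^(3/2)) (g(H) = -8 + 1/(-9 + H*√H) = -8 + 1/(-9 + H^(3/2)))
N(M) = 4*M² (N(M) = (2*M)² = 4*M²)
N(g(k(5, -4))) - q = 4*((73 - 40*√5)/(-9 + 5^(3/2)))² - 1*(-30571) = 4*((73 - 40*√5)/(-9 + 5*√5))² + 30571 = 4*((73 - 40*√5)²/(-9 + 5*√5)²) + 30571 = 4*(73 - 40*√5)²/(-9 + 5*√5)² + 30571 = 30571 + 4*(73 - 40*√5)²/(-9 + 5*√5)²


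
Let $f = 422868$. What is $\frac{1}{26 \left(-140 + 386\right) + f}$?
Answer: $\frac{1}{429264} \approx 2.3296 \cdot 10^{-6}$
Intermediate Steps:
$\frac{1}{26 \left(-140 + 386\right) + f} = \frac{1}{26 \left(-140 + 386\right) + 422868} = \frac{1}{26 \cdot 246 + 422868} = \frac{1}{6396 + 422868} = \frac{1}{429264}$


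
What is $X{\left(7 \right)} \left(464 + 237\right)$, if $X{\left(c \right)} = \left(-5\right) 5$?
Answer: $-17525$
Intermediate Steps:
$X{\left(c \right)} = -25$
$X{\left(7 \right)} \left(464 + 237\right) = - 25 \left(464 + 237\right) = \left(-25\right) 701 = -17525$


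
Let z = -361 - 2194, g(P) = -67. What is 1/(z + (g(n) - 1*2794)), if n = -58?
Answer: -1/5416 ≈ -0.00018464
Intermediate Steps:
z = -2555
1/(z + (g(n) - 1*2794)) = 1/(-2555 + (-67 - 1*2794)) = 1/(-2555 + (-67 - 2794)) = 1/(-2555 - 2861) = 1/(-5416) = -1/5416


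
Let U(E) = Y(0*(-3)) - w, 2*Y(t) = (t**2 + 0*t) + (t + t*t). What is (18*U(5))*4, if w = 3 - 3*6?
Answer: 1080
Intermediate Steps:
Y(t) = t**2 + t/2 (Y(t) = ((t**2 + 0*t) + (t + t*t))/2 = ((t**2 + 0) + (t + t**2))/2 = (t**2 + (t + t**2))/2 = (t + 2*t**2)/2 = t**2 + t/2)
w = -15 (w = 3 - 18 = -15)
U(E) = 15 (U(E) = (0*(-3))*(1/2 + 0*(-3)) - 1*(-15) = 0*(1/2 + 0) + 15 = 0*(1/2) + 15 = 0 + 15 = 15)
(18*U(5))*4 = (18*15)*4 = 270*4 = 1080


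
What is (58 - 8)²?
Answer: 2500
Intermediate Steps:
(58 - 8)² = 50² = 2500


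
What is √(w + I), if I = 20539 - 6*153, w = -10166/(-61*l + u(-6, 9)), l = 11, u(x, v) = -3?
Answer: 4*√139378145/337 ≈ 140.13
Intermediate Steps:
w = 5083/337 (w = -10166/(-61*11 - 3) = -10166/(-671 - 3) = -10166/(-674) = -10166*(-1/674) = 5083/337 ≈ 15.083)
I = 19621 (I = 20539 - 918 = 19621)
√(w + I) = √(5083/337 + 19621) = √(6617360/337) = 4*√139378145/337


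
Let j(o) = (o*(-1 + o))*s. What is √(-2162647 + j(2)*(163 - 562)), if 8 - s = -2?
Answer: I*√2170627 ≈ 1473.3*I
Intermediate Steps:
s = 10 (s = 8 - 1*(-2) = 8 + 2 = 10)
j(o) = 10*o*(-1 + o) (j(o) = (o*(-1 + o))*10 = 10*o*(-1 + o))
√(-2162647 + j(2)*(163 - 562)) = √(-2162647 + (10*2*(-1 + 2))*(163 - 562)) = √(-2162647 + (10*2*1)*(-399)) = √(-2162647 + 20*(-399)) = √(-2162647 - 7980) = √(-2170627) = I*√2170627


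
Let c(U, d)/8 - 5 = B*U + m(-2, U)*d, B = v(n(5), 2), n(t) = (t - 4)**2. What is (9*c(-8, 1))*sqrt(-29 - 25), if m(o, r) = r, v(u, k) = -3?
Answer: 4536*I*sqrt(6) ≈ 11111.0*I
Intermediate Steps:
n(t) = (-4 + t)**2
B = -3
c(U, d) = 40 - 24*U + 8*U*d (c(U, d) = 40 + 8*(-3*U + U*d) = 40 + (-24*U + 8*U*d) = 40 - 24*U + 8*U*d)
(9*c(-8, 1))*sqrt(-29 - 25) = (9*(40 - 24*(-8) + 8*(-8)*1))*sqrt(-29 - 25) = (9*(40 + 192 - 64))*sqrt(-54) = (9*168)*(3*I*sqrt(6)) = 1512*(3*I*sqrt(6)) = 4536*I*sqrt(6)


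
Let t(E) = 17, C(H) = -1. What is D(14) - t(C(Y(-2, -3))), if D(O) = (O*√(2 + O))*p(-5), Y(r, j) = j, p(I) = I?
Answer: -297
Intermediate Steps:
D(O) = -5*O*√(2 + O) (D(O) = (O*√(2 + O))*(-5) = -5*O*√(2 + O))
D(14) - t(C(Y(-2, -3))) = -5*14*√(2 + 14) - 1*17 = -5*14*√16 - 17 = -5*14*4 - 17 = -280 - 17 = -297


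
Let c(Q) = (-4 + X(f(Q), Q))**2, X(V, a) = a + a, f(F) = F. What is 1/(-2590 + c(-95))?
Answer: 1/35046 ≈ 2.8534e-5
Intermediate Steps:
X(V, a) = 2*a
c(Q) = (-4 + 2*Q)**2
1/(-2590 + c(-95)) = 1/(-2590 + 4*(-2 - 95)**2) = 1/(-2590 + 4*(-97)**2) = 1/(-2590 + 4*9409) = 1/(-2590 + 37636) = 1/35046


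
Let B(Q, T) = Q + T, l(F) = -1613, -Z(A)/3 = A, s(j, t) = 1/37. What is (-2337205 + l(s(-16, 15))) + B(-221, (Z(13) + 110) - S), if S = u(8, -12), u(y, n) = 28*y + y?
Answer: -2339200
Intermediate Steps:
s(j, t) = 1/37
Z(A) = -3*A
u(y, n) = 29*y
S = 232 (S = 29*8 = 232)
(-2337205 + l(s(-16, 15))) + B(-221, (Z(13) + 110) - S) = (-2337205 - 1613) + (-221 + ((-3*13 + 110) - 1*232)) = -2338818 + (-221 + ((-39 + 110) - 232)) = -2338818 + (-221 + (71 - 232)) = -2338818 + (-221 - 161) = -2338818 - 382 = -2339200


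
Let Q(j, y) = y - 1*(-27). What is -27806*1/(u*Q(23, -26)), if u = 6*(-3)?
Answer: 13903/9 ≈ 1544.8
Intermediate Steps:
Q(j, y) = 27 + y (Q(j, y) = y + 27 = 27 + y)
u = -18
-27806*1/(u*Q(23, -26)) = -27806*(-1/(18*(27 - 26))) = -27806/((-18*1)) = -27806/(-18) = -27806*(-1/18) = 13903/9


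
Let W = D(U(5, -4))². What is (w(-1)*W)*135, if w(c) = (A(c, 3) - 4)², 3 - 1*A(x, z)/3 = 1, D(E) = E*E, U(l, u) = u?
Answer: 138240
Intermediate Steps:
D(E) = E²
A(x, z) = 6 (A(x, z) = 9 - 3*1 = 9 - 3 = 6)
w(c) = 4 (w(c) = (6 - 4)² = 2² = 4)
W = 256 (W = ((-4)²)² = 16² = 256)
(w(-1)*W)*135 = (4*256)*135 = 1024*135 = 138240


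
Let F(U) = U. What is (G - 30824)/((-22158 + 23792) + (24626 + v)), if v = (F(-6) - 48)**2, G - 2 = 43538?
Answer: 3179/7294 ≈ 0.43584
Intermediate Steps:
G = 43540 (G = 2 + 43538 = 43540)
v = 2916 (v = (-6 - 48)**2 = (-54)**2 = 2916)
(G - 30824)/((-22158 + 23792) + (24626 + v)) = (43540 - 30824)/((-22158 + 23792) + (24626 + 2916)) = 12716/(1634 + 27542) = 12716/29176 = 12716*(1/29176) = 3179/7294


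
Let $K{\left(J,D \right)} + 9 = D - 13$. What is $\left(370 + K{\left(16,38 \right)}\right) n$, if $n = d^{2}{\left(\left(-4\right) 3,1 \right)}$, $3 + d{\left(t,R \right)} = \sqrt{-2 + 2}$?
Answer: $3474$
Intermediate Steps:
$d{\left(t,R \right)} = -3$ ($d{\left(t,R \right)} = -3 + \sqrt{-2 + 2} = -3 + \sqrt{0} = -3 + 0 = -3$)
$K{\left(J,D \right)} = -22 + D$ ($K{\left(J,D \right)} = -9 + \left(D - 13\right) = -9 + \left(-13 + D\right) = -22 + D$)
$n = 9$ ($n = \left(-3\right)^{2} = 9$)
$\left(370 + K{\left(16,38 \right)}\right) n = \left(370 + \left(-22 + 38\right)\right) 9 = \left(370 + 16\right) 9 = 386 \cdot 9 = 3474$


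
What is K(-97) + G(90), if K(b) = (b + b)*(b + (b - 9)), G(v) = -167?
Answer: 39215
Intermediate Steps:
K(b) = 2*b*(-9 + 2*b) (K(b) = (2*b)*(b + (-9 + b)) = (2*b)*(-9 + 2*b) = 2*b*(-9 + 2*b))
K(-97) + G(90) = 2*(-97)*(-9 + 2*(-97)) - 167 = 2*(-97)*(-9 - 194) - 167 = 2*(-97)*(-203) - 167 = 39382 - 167 = 39215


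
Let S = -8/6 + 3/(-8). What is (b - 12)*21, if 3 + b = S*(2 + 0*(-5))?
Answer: -1547/4 ≈ -386.75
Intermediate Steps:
S = -41/24 (S = -8*⅙ + 3*(-⅛) = -4/3 - 3/8 = -41/24 ≈ -1.7083)
b = -77/12 (b = -3 - 41*(2 + 0*(-5))/24 = -3 - 41*(2 + 0)/24 = -3 - 41/24*2 = -3 - 41/12 = -77/12 ≈ -6.4167)
(b - 12)*21 = (-77/12 - 12)*21 = -221/12*21 = -1547/4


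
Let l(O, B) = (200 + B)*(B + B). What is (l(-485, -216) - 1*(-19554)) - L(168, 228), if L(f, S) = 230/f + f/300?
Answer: 55574549/2100 ≈ 26464.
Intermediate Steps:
L(f, S) = 230/f + f/300 (L(f, S) = 230/f + f*(1/300) = 230/f + f/300)
l(O, B) = 2*B*(200 + B) (l(O, B) = (200 + B)*(2*B) = 2*B*(200 + B))
(l(-485, -216) - 1*(-19554)) - L(168, 228) = (2*(-216)*(200 - 216) - 1*(-19554)) - (230/168 + (1/300)*168) = (2*(-216)*(-16) + 19554) - (230*(1/168) + 14/25) = (6912 + 19554) - (115/84 + 14/25) = 26466 - 1*4051/2100 = 26466 - 4051/2100 = 55574549/2100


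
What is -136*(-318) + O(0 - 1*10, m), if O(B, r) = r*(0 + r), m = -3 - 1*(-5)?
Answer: 43252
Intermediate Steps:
m = 2 (m = -3 + 5 = 2)
O(B, r) = r² (O(B, r) = r*r = r²)
-136*(-318) + O(0 - 1*10, m) = -136*(-318) + 2² = 43248 + 4 = 43252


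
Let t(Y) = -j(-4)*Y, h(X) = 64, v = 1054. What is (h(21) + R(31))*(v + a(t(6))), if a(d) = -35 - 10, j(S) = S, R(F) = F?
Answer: 95855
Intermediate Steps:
t(Y) = 4*Y (t(Y) = -(-4)*Y = 4*Y)
a(d) = -45
(h(21) + R(31))*(v + a(t(6))) = (64 + 31)*(1054 - 45) = 95*1009 = 95855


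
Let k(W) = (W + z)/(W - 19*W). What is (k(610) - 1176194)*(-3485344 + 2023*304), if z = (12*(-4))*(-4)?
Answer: 1029707758032904/305 ≈ 3.3761e+12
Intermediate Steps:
z = 192 (z = -48*(-4) = 192)
k(W) = -(192 + W)/(18*W) (k(W) = (W + 192)/(W - 19*W) = (192 + W)/((-18*W)) = (192 + W)*(-1/(18*W)) = -(192 + W)/(18*W))
(k(610) - 1176194)*(-3485344 + 2023*304) = ((1/18)*(-192 - 1*610)/610 - 1176194)*(-3485344 + 2023*304) = ((1/18)*(1/610)*(-192 - 610) - 1176194)*(-3485344 + 614992) = ((1/18)*(1/610)*(-802) - 1176194)*(-2870352) = (-401/5490 - 1176194)*(-2870352) = -6457305461/5490*(-2870352) = 1029707758032904/305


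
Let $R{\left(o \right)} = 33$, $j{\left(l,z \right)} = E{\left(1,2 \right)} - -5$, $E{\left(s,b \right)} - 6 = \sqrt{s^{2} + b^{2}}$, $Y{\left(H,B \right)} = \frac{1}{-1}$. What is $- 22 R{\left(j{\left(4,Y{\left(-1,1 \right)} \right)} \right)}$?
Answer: $-726$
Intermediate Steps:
$Y{\left(H,B \right)} = -1$
$E{\left(s,b \right)} = 6 + \sqrt{b^{2} + s^{2}}$ ($E{\left(s,b \right)} = 6 + \sqrt{s^{2} + b^{2}} = 6 + \sqrt{b^{2} + s^{2}}$)
$j{\left(l,z \right)} = 11 + \sqrt{5}$ ($j{\left(l,z \right)} = \left(6 + \sqrt{2^{2} + 1^{2}}\right) - -5 = \left(6 + \sqrt{4 + 1}\right) + 5 = \left(6 + \sqrt{5}\right) + 5 = 11 + \sqrt{5}$)
$- 22 R{\left(j{\left(4,Y{\left(-1,1 \right)} \right)} \right)} = \left(-22\right) 33 = -726$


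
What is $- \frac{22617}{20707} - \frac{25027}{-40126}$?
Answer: $- \frac{389295653}{830889082} \approx -0.46853$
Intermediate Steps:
$- \frac{22617}{20707} - \frac{25027}{-40126} = \left(-22617\right) \frac{1}{20707} - - \frac{25027}{40126} = - \frac{22617}{20707} + \frac{25027}{40126} = - \frac{389295653}{830889082}$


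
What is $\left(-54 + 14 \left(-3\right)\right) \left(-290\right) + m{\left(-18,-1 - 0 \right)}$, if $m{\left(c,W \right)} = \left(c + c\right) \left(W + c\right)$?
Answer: $28524$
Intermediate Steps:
$m{\left(c,W \right)} = 2 c \left(W + c\right)$
$\left(-54 + 14 \left(-3\right)\right) \left(-290\right) + m{\left(-18,-1 - 0 \right)} = \left(-54 + 14 \left(-3\right)\right) \left(-290\right) + 2 \left(-18\right) \left(\left(-1 - 0\right) - 18\right) = \left(-54 - 42\right) \left(-290\right) + 2 \left(-18\right) \left(\left(-1 + 0\right) - 18\right) = \left(-96\right) \left(-290\right) + 2 \left(-18\right) \left(-1 - 18\right) = 27840 + 2 \left(-18\right) \left(-19\right) = 27840 + 684 = 28524$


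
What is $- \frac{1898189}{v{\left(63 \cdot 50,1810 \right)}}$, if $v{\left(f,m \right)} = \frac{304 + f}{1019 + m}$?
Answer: $- \frac{5369976681}{3454} \approx -1.5547 \cdot 10^{6}$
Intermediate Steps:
$v{\left(f,m \right)} = \frac{304 + f}{1019 + m}$
$- \frac{1898189}{v{\left(63 \cdot 50,1810 \right)}} = - \frac{1898189}{\frac{1}{1019 + 1810} \left(304 + 63 \cdot 50\right)} = - \frac{1898189}{\frac{1}{2829} \left(304 + 3150\right)} = - \frac{1898189}{\frac{1}{2829} \cdot 3454} = - \frac{1898189}{\frac{3454}{2829}} = \left(-1898189\right) \frac{2829}{3454} = - \frac{5369976681}{3454}$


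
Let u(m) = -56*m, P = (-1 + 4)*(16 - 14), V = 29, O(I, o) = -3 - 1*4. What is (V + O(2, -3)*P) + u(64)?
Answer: -3597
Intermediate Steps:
O(I, o) = -7 (O(I, o) = -3 - 4 = -7)
P = 6 (P = 3*2 = 6)
(V + O(2, -3)*P) + u(64) = (29 - 7*6) - 56*64 = (29 - 42) - 3584 = -13 - 3584 = -3597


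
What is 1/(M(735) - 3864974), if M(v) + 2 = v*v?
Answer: -1/3324751 ≈ -3.0077e-7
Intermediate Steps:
M(v) = -2 + v**2 (M(v) = -2 + v*v = -2 + v**2)
1/(M(735) - 3864974) = 1/((-2 + 735**2) - 3864974) = 1/((-2 + 540225) - 3864974) = 1/(540223 - 3864974) = 1/(-3324751) = -1/3324751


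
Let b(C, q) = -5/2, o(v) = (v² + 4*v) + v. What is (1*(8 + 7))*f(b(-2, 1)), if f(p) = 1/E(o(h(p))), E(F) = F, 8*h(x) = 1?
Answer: 960/41 ≈ 23.415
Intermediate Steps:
h(x) = ⅛ (h(x) = (⅛)*1 = ⅛)
o(v) = v² + 5*v
b(C, q) = -5/2 (b(C, q) = -5*½ = -5/2)
f(p) = 64/41 (f(p) = 1/((5 + ⅛)/8) = 1/((⅛)*(41/8)) = 1/(41/64) = 64/41)
(1*(8 + 7))*f(b(-2, 1)) = (1*(8 + 7))*(64/41) = (1*15)*(64/41) = 15*(64/41) = 960/41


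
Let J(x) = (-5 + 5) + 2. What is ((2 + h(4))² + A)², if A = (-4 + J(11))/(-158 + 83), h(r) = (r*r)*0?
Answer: 91204/5625 ≈ 16.214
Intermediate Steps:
h(r) = 0 (h(r) = r²*0 = 0)
J(x) = 2 (J(x) = 0 + 2 = 2)
A = 2/75 (A = (-4 + 2)/(-158 + 83) = -2/(-75) = -2*(-1/75) = 2/75 ≈ 0.026667)
((2 + h(4))² + A)² = ((2 + 0)² + 2/75)² = (2² + 2/75)² = (4 + 2/75)² = (302/75)² = 91204/5625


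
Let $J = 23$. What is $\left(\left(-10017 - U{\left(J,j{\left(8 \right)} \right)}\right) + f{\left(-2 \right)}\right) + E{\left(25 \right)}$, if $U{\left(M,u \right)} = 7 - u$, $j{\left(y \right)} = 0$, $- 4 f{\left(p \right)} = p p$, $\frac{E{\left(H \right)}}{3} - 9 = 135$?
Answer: $-9593$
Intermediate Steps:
$E{\left(H \right)} = 432$ ($E{\left(H \right)} = 27 + 3 \cdot 135 = 27 + 405 = 432$)
$f{\left(p \right)} = - \frac{p^{2}}{4}$ ($f{\left(p \right)} = - \frac{p p}{4} = - \frac{p^{2}}{4}$)
$\left(\left(-10017 - U{\left(J,j{\left(8 \right)} \right)}\right) + f{\left(-2 \right)}\right) + E{\left(25 \right)} = \left(\left(-10017 - \left(7 - 0\right)\right) - \frac{\left(-2\right)^{2}}{4}\right) + 432 = \left(\left(-10017 - \left(7 + 0\right)\right) - 1\right) + 432 = \left(\left(-10017 - 7\right) - 1\right) + 432 = \left(-10024 - 1\right) + 432 = -10025 + 432 = -9593$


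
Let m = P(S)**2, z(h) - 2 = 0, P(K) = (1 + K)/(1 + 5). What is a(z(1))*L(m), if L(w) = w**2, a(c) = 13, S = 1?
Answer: 13/81 ≈ 0.16049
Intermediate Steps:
P(K) = 1/6 + K/6 (P(K) = (1 + K)/6 = (1 + K)*(1/6) = 1/6 + K/6)
z(h) = 2 (z(h) = 2 + 0 = 2)
m = 1/9 (m = (1/6 + (1/6)*1)**2 = (1/6 + 1/6)**2 = (1/3)**2 = 1/9 ≈ 0.11111)
a(z(1))*L(m) = 13*(1/9)**2 = 13*(1/81) = 13/81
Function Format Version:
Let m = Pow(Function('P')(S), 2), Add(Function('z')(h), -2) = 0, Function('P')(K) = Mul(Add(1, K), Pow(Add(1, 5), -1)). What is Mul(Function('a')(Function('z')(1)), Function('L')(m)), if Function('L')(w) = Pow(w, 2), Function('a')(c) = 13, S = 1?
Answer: Rational(13, 81) ≈ 0.16049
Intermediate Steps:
Function('P')(K) = Add(Rational(1, 6), Mul(Rational(1, 6), K)) (Function('P')(K) = Mul(Add(1, K), Pow(6, -1)) = Mul(Add(1, K), Rational(1, 6)) = Add(Rational(1, 6), Mul(Rational(1, 6), K)))
Function('z')(h) = 2 (Function('z')(h) = Add(2, 0) = 2)
m = Rational(1, 9) (m = Pow(Add(Rational(1, 6), Mul(Rational(1, 6), 1)), 2) = Pow(Add(Rational(1, 6), Rational(1, 6)), 2) = Pow(Rational(1, 3), 2) = Rational(1, 9) ≈ 0.11111)
Mul(Function('a')(Function('z')(1)), Function('L')(m)) = Mul(13, Pow(Rational(1, 9), 2)) = Mul(13, Rational(1, 81)) = Rational(13, 81)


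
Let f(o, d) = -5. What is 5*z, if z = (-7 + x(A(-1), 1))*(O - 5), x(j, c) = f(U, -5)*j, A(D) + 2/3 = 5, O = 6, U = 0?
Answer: -430/3 ≈ -143.33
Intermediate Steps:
A(D) = 13/3 (A(D) = -⅔ + 5 = 13/3)
x(j, c) = -5*j
z = -86/3 (z = (-7 - 5*13/3)*(6 - 5) = (-7 - 65/3)*1 = -86/3*1 = -86/3 ≈ -28.667)
5*z = 5*(-86/3) = -430/3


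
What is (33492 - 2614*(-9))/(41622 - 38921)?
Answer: 57018/2701 ≈ 21.110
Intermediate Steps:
(33492 - 2614*(-9))/(41622 - 38921) = (33492 + 23526)/2701 = 57018*(1/2701) = 57018/2701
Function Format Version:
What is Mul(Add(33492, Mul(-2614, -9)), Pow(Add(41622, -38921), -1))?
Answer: Rational(57018, 2701) ≈ 21.110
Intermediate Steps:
Mul(Add(33492, Mul(-2614, -9)), Pow(Add(41622, -38921), -1)) = Mul(Add(33492, 23526), Pow(2701, -1)) = Mul(57018, Rational(1, 2701)) = Rational(57018, 2701)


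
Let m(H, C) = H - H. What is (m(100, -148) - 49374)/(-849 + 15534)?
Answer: -16458/4895 ≈ -3.3622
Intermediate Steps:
m(H, C) = 0
(m(100, -148) - 49374)/(-849 + 15534) = (0 - 49374)/(-849 + 15534) = -49374/14685 = -49374*1/14685 = -16458/4895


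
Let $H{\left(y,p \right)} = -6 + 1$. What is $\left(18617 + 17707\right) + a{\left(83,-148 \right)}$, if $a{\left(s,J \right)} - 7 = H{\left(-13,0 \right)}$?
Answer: $36326$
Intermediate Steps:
$H{\left(y,p \right)} = -5$
$a{\left(s,J \right)} = 2$ ($a{\left(s,J \right)} = 7 - 5 = 2$)
$\left(18617 + 17707\right) + a{\left(83,-148 \right)} = \left(18617 + 17707\right) + 2 = 36324 + 2 = 36326$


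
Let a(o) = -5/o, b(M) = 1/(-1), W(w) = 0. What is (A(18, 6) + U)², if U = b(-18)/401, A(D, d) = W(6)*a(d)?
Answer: 1/160801 ≈ 6.2189e-6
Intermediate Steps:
b(M) = -1
A(D, d) = 0 (A(D, d) = 0*(-5/d) = 0)
U = -1/401 ≈ -0.0024938
(A(18, 6) + U)² = (0 - 1/401)² = (-1/401)² = 1/160801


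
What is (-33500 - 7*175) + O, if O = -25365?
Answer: -60090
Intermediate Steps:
(-33500 - 7*175) + O = (-33500 - 7*175) - 25365 = (-33500 - 1225) - 25365 = -34725 - 25365 = -60090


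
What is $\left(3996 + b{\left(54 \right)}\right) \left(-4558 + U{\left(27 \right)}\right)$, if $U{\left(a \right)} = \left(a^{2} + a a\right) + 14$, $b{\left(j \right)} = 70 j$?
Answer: $-23996736$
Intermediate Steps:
$U{\left(a \right)} = 14 + 2 a^{2}$ ($U{\left(a \right)} = \left(a^{2} + a^{2}\right) + 14 = 2 a^{2} + 14 = 14 + 2 a^{2}$)
$\left(3996 + b{\left(54 \right)}\right) \left(-4558 + U{\left(27 \right)}\right) = \left(3996 + 70 \cdot 54\right) \left(-4558 + \left(14 + 2 \cdot 27^{2}\right)\right) = \left(3996 + 3780\right) \left(-4558 + \left(14 + 2 \cdot 729\right)\right) = 7776 \left(-4558 + \left(14 + 1458\right)\right) = 7776 \left(-4558 + 1472\right) = 7776 \left(-3086\right) = -23996736$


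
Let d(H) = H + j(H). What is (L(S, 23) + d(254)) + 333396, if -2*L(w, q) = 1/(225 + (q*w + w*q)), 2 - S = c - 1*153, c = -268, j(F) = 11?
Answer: 13134898925/39366 ≈ 3.3366e+5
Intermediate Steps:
d(H) = 11 + H (d(H) = H + 11 = 11 + H)
S = 423 (S = 2 - (-268 - 1*153) = 2 - (-268 - 153) = 2 - 1*(-421) = 2 + 421 = 423)
L(w, q) = -1/(2*(225 + 2*q*w)) (L(w, q) = -1/(2*(225 + (q*w + w*q))) = -1/(2*(225 + (q*w + q*w))) = -1/(2*(225 + 2*q*w)))
(L(S, 23) + d(254)) + 333396 = (-1/(450 + 4*23*423) + (11 + 254)) + 333396 = (-1/(450 + 38916) + 265) + 333396 = (-1/39366 + 265) + 333396 = 10431989/39366 + 333396 = 13134898925/39366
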